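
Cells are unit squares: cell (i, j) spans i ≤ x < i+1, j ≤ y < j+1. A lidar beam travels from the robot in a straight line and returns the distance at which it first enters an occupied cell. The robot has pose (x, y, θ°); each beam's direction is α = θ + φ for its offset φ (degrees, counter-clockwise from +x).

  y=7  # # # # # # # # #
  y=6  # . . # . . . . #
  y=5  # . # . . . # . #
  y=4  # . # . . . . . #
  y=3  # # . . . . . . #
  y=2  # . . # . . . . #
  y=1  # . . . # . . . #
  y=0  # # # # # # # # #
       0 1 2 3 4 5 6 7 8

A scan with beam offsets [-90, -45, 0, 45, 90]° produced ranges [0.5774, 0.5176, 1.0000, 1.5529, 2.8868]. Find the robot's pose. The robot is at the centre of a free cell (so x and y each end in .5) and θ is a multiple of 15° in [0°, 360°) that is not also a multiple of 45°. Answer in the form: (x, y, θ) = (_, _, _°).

Candidates: 35 free-cell centres × 16 headings = 560 poses. Raycast each; keep the one whose scan matches to 4 dp.
  (5.5, 6.5, 195°): beam 1 = 0.5176 ≠ 0.5774 ✗
  (6.5, 6.5, 75°): beam 1 = 1.5529 ≠ 0.5774 ✗
  (3.5, 5.5, 285°): beam 1 = 0.5176 ≠ 0.5774 ✗
  (4.5, 5.5, 210°): beam 1 = 1.0000 ≠ 0.5774 ✗
  (1.5, 4.5, 15°): beam 1 = 0.5176 ≠ 0.5774 ✗
  …
  (1.5, 2.5, 240°): r_1=0.5774, r_2=0.5176, r_3=1.0000, r_4=1.5529, r_5=2.8868 — all match ✓
Unique over the lattice → pose = (1.5, 2.5, 240°).

(x, y, θ) = (1.5, 2.5, 240°)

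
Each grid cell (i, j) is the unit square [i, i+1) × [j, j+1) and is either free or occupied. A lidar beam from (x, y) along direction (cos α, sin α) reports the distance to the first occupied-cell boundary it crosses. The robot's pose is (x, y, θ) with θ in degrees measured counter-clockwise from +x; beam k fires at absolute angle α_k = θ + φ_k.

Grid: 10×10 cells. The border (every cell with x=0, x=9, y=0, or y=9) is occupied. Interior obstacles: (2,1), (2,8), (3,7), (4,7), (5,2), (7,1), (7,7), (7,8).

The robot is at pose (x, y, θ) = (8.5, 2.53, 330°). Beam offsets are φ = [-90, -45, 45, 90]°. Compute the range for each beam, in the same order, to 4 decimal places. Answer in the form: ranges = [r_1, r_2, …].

ranges = [1.0000, 1.5840, 0.5176, 1.0000]

beam 1: φ=-90°, α=240°
  direction (-0.5000, -0.8660); cell (8,2); t to first gridline: x 1.0000, y 0.6120 (then +2.0000 / +1.1547)
    (8,1) via y @ 0.6120
    (7,1) via x @ 1.0000  # hit
  → r_1 = 1.0000
beam 2: φ=-45°, α=285°
  direction (0.2588, -0.9659); cell (8,2); t to first gridline: x 1.9319, y 0.5487 (then +3.8637 / +1.0353)
    (8,1) via y @ 0.5487
    (8,0) via y @ 1.5840  # hit
  → r_2 = 1.5840
beam 3: φ=45°, α=15°
  direction (0.9659, 0.2588); cell (8,2); t to first gridline: x 0.5176, y 1.8159 (then +1.0353 / +3.8637)
    (9,2) via x @ 0.5176  # hit
  → r_3 = 0.5176
beam 4: φ=90°, α=60°
  direction (0.5000, 0.8660); cell (8,2); t to first gridline: x 1.0000, y 0.5427 (then +2.0000 / +1.1547)
    (8,3) via y @ 0.5427
    (9,3) via x @ 1.0000  # hit
  → r_4 = 1.0000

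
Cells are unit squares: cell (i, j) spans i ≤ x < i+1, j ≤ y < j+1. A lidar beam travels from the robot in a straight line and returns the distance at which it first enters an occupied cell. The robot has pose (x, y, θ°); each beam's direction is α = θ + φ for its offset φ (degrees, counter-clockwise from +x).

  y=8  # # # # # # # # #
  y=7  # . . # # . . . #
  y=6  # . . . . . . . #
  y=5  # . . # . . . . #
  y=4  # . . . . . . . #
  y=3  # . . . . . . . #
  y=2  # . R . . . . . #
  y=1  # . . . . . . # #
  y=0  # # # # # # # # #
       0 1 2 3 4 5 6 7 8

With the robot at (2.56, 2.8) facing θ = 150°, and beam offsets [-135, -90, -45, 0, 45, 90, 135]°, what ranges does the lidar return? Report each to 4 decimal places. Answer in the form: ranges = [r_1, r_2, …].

ranges = [5.6319, 2.5403, 5.3834, 1.8013, 1.6150, 2.0785, 1.8635]

beam 1: φ=-135°, α=15°
  d=(0.9659,0.2588)  start (2,2)  tX=0.4555 tY=0.7727  stride 1/|dx|=1.0353 1/|dy|=3.8637
    cross x-line → (3,2), t=0.4555
    cross y-line → (3,3), t=0.7727
    cross x-line → (4,3), t=1.4908
    cross x-line → (5,3), t=2.5261
    cross x-line → (6,3), t=3.5614
    cross x-line → (7,3), t=4.5966
    cross y-line → (7,4), t=4.6364
    cross x-line → (8,4), t=5.6319 (wall)
  → r_1 = 5.6319
beam 2: φ=-90°, α=60°
  d=(0.5000,0.8660)  start (2,2)  tX=0.8800 tY=0.2309  stride 1/|dx|=2.0000 1/|dy|=1.1547
    cross y-line → (2,3), t=0.2309
    cross x-line → (3,3), t=0.8800
    cross y-line → (3,4), t=1.3856
    cross y-line → (3,5), t=2.5403 (wall)
  → r_2 = 2.5403
beam 3: φ=-45°, α=105°
  d=(-0.2588,0.9659)  start (2,2)  tX=2.1637 tY=0.2071  stride 1/|dx|=3.8637 1/|dy|=1.0353
    cross y-line → (2,3), t=0.2071
    cross y-line → (2,4), t=1.2423
    cross x-line → (1,4), t=2.1637
    cross y-line → (1,5), t=2.2776
    cross y-line → (1,6), t=3.3129
    cross y-line → (1,7), t=4.3482
    cross y-line → (1,8), t=5.3834 (wall)
  → r_3 = 5.3834
beam 4: φ=0°, α=150°
  d=(-0.8660,0.5000)  start (2,2)  tX=0.6466 tY=0.4000  stride 1/|dx|=1.1547 1/|dy|=2.0000
    cross y-line → (2,3), t=0.4000
    cross x-line → (1,3), t=0.6466
    cross x-line → (0,3), t=1.8013 (wall)
  → r_4 = 1.8013
beam 5: φ=45°, α=195°
  d=(-0.9659,-0.2588)  start (2,2)  tX=0.5798 tY=3.0910  stride 1/|dx|=1.0353 1/|dy|=3.8637
    cross x-line → (1,2), t=0.5798
    cross x-line → (0,2), t=1.6150 (wall)
  → r_5 = 1.6150
beam 6: φ=90°, α=240°
  d=(-0.5000,-0.8660)  start (2,2)  tX=1.1200 tY=0.9238  stride 1/|dx|=2.0000 1/|dy|=1.1547
    cross y-line → (2,1), t=0.9238
    cross x-line → (1,1), t=1.1200
    cross y-line → (1,0), t=2.0785 (wall)
  → r_6 = 2.0785
beam 7: φ=135°, α=285°
  d=(0.2588,-0.9659)  start (2,2)  tX=1.7000 tY=0.8282  stride 1/|dx|=3.8637 1/|dy|=1.0353
    cross y-line → (2,1), t=0.8282
    cross x-line → (3,1), t=1.7000
    cross y-line → (3,0), t=1.8635 (wall)
  → r_7 = 1.8635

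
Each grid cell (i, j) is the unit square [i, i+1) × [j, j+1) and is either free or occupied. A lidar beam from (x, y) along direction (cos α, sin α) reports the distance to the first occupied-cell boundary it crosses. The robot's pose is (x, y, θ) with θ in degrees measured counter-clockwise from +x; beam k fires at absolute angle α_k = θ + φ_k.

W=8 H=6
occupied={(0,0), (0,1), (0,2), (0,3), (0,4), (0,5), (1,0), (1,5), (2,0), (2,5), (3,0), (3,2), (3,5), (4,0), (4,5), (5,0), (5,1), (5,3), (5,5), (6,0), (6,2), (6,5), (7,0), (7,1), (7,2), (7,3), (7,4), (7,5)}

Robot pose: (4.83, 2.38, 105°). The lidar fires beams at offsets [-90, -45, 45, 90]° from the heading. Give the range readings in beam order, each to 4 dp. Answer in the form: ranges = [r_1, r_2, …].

ranges = [1.2113, 0.7159, 0.9584, 0.8593]

beam 1: φ=-90°, α=15°
  cosα=0.9659 sinα=0.2588 | (4,2) | tMaxX 0.1760 tMaxY 2.3955 | tΔX 1.0353 tΔY 3.8637
    t=0.1760 [x] (5,2)
    t=1.2113 [x] (6,2) — stop
  → r_1 = 1.2113
beam 2: φ=-45°, α=60°
  cosα=0.5000 sinα=0.8660 | (4,2) | tMaxX 0.3400 tMaxY 0.7159 | tΔX 2.0000 tΔY 1.1547
    t=0.3400 [x] (5,2)
    t=0.7159 [y] (5,3) — stop
  → r_2 = 0.7159
beam 3: φ=45°, α=150°
  cosα=-0.8660 sinα=0.5000 | (4,2) | tMaxX 0.9584 tMaxY 1.2400 | tΔX 1.1547 tΔY 2.0000
    t=0.9584 [x] (3,2) — stop
  → r_3 = 0.9584
beam 4: φ=90°, α=195°
  cosα=-0.9659 sinα=-0.2588 | (4,2) | tMaxX 0.8593 tMaxY 1.4682 | tΔX 1.0353 tΔY 3.8637
    t=0.8593 [x] (3,2) — stop
  → r_4 = 0.8593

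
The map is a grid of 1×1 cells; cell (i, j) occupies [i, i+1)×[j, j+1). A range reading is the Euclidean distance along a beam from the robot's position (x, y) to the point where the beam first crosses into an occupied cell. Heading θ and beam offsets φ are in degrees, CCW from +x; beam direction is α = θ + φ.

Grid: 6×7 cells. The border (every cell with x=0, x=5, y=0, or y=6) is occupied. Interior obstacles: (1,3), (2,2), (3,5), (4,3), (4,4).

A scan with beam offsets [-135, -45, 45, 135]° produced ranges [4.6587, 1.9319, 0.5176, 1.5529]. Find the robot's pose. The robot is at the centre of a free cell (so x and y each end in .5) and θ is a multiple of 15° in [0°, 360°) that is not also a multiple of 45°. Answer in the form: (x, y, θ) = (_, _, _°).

The pose lattice has 15·16 = 240 candidates. Test each by forward raycasting.
  (2.5, 4.5, 345°): beam 1 = 1.0000 ≠ 4.6587 ✗
  (1.5, 1.5, 30°): beam 1 = 0.5176 ≠ 4.6587 ✗
  (3.5, 1.5, 195°): beam 1 = 1.7321 ≠ 4.6587 ✗
  (1.5, 5.5, 285°): beam 1 = 0.5774 ≠ 4.6587 ✗
  …
  (3.5, 1.5, 240°): r_1=4.6587, r_2=1.9319, r_3=0.5176, r_4=1.5529 — all match ✓
No second candidate reproduces the full scan.

(x, y, θ) = (3.5, 1.5, 240°)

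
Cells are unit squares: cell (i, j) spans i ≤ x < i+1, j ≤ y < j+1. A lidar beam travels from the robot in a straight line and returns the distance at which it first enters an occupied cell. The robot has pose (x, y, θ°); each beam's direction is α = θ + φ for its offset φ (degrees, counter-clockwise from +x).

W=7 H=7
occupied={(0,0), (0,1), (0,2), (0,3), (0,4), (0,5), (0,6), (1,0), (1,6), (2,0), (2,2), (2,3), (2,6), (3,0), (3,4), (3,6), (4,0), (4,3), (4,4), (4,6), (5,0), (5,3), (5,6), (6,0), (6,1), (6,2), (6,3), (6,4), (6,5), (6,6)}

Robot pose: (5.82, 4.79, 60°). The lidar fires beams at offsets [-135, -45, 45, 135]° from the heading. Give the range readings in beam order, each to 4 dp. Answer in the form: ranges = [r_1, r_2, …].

ranges = [0.6955, 0.1863, 1.2527, 0.8489]

beam 1: φ=-135°, α=285°
  cosα=0.2588 sinα=-0.9659 | (5,4) | tMaxX 0.6955 tMaxY 0.8179 | tΔX 3.8637 tΔY 1.0353
    t=0.6955 [x] (6,4) — stop
  → r_1 = 0.6955
beam 2: φ=-45°, α=15°
  cosα=0.9659 sinα=0.2588 | (5,4) | tMaxX 0.1863 tMaxY 0.8114 | tΔX 1.0353 tΔY 3.8637
    t=0.1863 [x] (6,4) — stop
  → r_2 = 0.1863
beam 3: φ=45°, α=105°
  cosα=-0.2588 sinα=0.9659 | (5,4) | tMaxX 3.1682 tMaxY 0.2174 | tΔX 3.8637 tΔY 1.0353
    t=0.2174 [y] (5,5)
    t=1.2527 [y] (5,6) — stop
  → r_3 = 1.2527
beam 4: φ=135°, α=195°
  cosα=-0.9659 sinα=-0.2588 | (5,4) | tMaxX 0.8489 tMaxY 3.0523 | tΔX 1.0353 tΔY 3.8637
    t=0.8489 [x] (4,4) — stop
  → r_4 = 0.8489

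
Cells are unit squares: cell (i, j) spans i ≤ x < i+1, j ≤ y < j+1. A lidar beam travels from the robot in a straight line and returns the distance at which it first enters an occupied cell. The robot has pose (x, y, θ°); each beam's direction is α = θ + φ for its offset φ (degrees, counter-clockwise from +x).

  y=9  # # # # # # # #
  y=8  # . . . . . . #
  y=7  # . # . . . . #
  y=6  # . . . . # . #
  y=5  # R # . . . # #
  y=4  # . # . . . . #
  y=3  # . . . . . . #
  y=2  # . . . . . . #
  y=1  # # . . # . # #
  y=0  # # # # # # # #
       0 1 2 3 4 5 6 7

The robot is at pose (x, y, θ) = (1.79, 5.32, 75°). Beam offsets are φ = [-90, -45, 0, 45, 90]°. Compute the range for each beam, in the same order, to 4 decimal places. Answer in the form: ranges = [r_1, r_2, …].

beam 1: φ=-90°, α=345°
  d=(0.9659,-0.2588)  start (1,5)  tX=0.2174 tY=1.2364  stride 1/|dx|=1.0353 1/|dy|=3.8637
    cross x-line → (2,5), t=0.2174 (wall)
  → r_1 = 0.2174
beam 2: φ=-45°, α=30°
  d=(0.8660,0.5000)  start (1,5)  tX=0.2425 tY=1.3600  stride 1/|dx|=1.1547 1/|dy|=2.0000
    cross x-line → (2,5), t=0.2425 (wall)
  → r_2 = 0.2425
beam 3: φ=0°, α=75°
  d=(0.2588,0.9659)  start (1,5)  tX=0.8114 tY=0.7040  stride 1/|dx|=3.8637 1/|dy|=1.0353
    cross y-line → (1,6), t=0.7040
    cross x-line → (2,6), t=0.8114
    cross y-line → (2,7), t=1.7393 (wall)
  → r_3 = 1.7393
beam 4: φ=45°, α=120°
  d=(-0.5000,0.8660)  start (1,5)  tX=1.5800 tY=0.7852  stride 1/|dx|=2.0000 1/|dy|=1.1547
    cross y-line → (1,6), t=0.7852
    cross x-line → (0,6), t=1.5800 (wall)
  → r_4 = 1.5800
beam 5: φ=90°, α=165°
  d=(-0.9659,0.2588)  start (1,5)  tX=0.8179 tY=2.6273  stride 1/|dx|=1.0353 1/|dy|=3.8637
    cross x-line → (0,5), t=0.8179 (wall)
  → r_5 = 0.8179

ranges = [0.2174, 0.2425, 1.7393, 1.5800, 0.8179]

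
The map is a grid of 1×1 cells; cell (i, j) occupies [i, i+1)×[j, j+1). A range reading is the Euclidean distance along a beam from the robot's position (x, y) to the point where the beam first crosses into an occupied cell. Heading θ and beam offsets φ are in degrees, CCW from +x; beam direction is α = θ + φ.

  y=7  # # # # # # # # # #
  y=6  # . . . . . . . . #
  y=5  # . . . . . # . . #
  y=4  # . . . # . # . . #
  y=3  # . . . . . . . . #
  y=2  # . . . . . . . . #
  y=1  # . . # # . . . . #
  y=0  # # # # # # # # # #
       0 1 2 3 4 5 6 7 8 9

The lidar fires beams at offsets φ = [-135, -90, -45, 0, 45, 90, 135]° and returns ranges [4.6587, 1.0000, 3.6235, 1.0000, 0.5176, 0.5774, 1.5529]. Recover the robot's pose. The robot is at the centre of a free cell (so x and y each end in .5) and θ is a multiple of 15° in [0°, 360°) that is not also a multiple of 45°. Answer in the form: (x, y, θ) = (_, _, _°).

Enumerate (i+0.5, j+0.5, θ) over the 43 free cells and 16 admissible headings. For each, cast all 7 beams and compare to the given ranges.
  (8.5, 2.5, 150°): beam 1 = 0.5176 ≠ 4.6587 ✗
  (2.5, 2.5, 285°): beam 1 = 1.7321 ≠ 4.6587 ✗
  (2.5, 6.5, 60°): beam 2 = 4.0415 ≠ 1.0000 ✗
  (4.5, 6.5, 195°): beam 1 = 0.5774 ≠ 4.6587 ✗
  …
  (5.5, 5.5, 300°): r_1=4.6587, r_2=1.0000, r_3=3.6235, r_4=1.0000, r_5=0.5176, r_6=0.5774, r_7=1.5529 — all match ✓
Only this pose fits every beam.

(x, y, θ) = (5.5, 5.5, 300°)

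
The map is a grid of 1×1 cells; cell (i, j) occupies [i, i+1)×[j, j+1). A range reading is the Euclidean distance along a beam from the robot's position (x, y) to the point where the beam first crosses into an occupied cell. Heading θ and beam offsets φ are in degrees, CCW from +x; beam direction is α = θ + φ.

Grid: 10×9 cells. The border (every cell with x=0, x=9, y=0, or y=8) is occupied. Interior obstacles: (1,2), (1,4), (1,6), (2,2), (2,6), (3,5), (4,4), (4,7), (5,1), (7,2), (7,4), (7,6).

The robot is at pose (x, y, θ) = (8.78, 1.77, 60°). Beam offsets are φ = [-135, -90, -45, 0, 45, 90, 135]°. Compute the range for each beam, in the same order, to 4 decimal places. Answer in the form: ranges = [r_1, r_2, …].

beam 1: φ=-135°, α=285°
  cosα=0.2588 sinα=-0.9659 | (8,1) | tMaxX 0.8500 tMaxY 0.7972 | tΔX 3.8637 tΔY 1.0353
    t=0.7972 [y] (8,0) — stop
  → r_1 = 0.7972
beam 2: φ=-90°, α=330°
  cosα=0.8660 sinα=-0.5000 | (8,1) | tMaxX 0.2540 tMaxY 1.5400 | tΔX 1.1547 tΔY 2.0000
    t=0.2540 [x] (9,1) — stop
  → r_2 = 0.2540
beam 3: φ=-45°, α=15°
  cosα=0.9659 sinα=0.2588 | (8,1) | tMaxX 0.2278 tMaxY 0.8887 | tΔX 1.0353 tΔY 3.8637
    t=0.2278 [x] (9,1) — stop
  → r_3 = 0.2278
beam 4: φ=0°, α=60°
  cosα=0.5000 sinα=0.8660 | (8,1) | tMaxX 0.4400 tMaxY 0.2656 | tΔX 2.0000 tΔY 1.1547
    t=0.2656 [y] (8,2)
    t=0.4400 [x] (9,2) — stop
  → r_4 = 0.4400
beam 5: φ=45°, α=105°
  cosα=-0.2588 sinα=0.9659 | (8,1) | tMaxX 3.0137 tMaxY 0.2381 | tΔX 3.8637 tΔY 1.0353
    t=0.2381 [y] (8,2)
    t=1.2734 [y] (8,3)
    t=2.3087 [y] (8,4)
    t=3.0137 [x] (7,4) — stop
  → r_5 = 3.0137
beam 6: φ=90°, α=150°
  cosα=-0.8660 sinα=0.5000 | (8,1) | tMaxX 0.9007 tMaxY 0.4600 | tΔX 1.1547 tΔY 2.0000
    t=0.4600 [y] (8,2)
    t=0.9007 [x] (7,2) — stop
  → r_6 = 0.9007
beam 7: φ=135°, α=195°
  cosα=-0.9659 sinα=-0.2588 | (8,1) | tMaxX 0.8075 tMaxY 2.9751 | tΔX 1.0353 tΔY 3.8637
    t=0.8075 [x] (7,1)
    t=1.8428 [x] (6,1)
    t=2.8781 [x] (5,1) — stop
  → r_7 = 2.8781

ranges = [0.7972, 0.2540, 0.2278, 0.4400, 3.0137, 0.9007, 2.8781]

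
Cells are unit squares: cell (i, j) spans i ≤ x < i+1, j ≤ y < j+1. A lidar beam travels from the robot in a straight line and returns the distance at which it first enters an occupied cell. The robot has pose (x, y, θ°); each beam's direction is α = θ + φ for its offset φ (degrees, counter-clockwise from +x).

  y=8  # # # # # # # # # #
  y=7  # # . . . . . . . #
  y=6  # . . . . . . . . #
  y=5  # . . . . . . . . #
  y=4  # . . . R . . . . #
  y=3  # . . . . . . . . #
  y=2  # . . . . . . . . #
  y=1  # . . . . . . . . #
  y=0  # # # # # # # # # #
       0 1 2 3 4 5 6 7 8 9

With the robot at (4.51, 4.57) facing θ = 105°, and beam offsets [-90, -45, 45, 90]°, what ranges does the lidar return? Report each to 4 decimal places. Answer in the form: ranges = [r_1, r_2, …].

ranges = [4.6484, 3.9606, 4.0530, 3.6338]

beam 1: φ=-90°, α=15°
  cosα=0.9659 sinα=0.2588 | (4,4) | tMaxX 0.5073 tMaxY 1.6614 | tΔX 1.0353 tΔY 3.8637
    t=0.5073 [x] (5,4)
    t=1.5426 [x] (6,4)
    t=1.6614 [y] (6,5)
    t=2.5778 [x] (7,5)
    t=3.6131 [x] (8,5)
    t=4.6484 [x] (9,5) — stop
  → r_1 = 4.6484
beam 2: φ=-45°, α=60°
  cosα=0.5000 sinα=0.8660 | (4,4) | tMaxX 0.9800 tMaxY 0.4965 | tΔX 2.0000 tΔY 1.1547
    t=0.4965 [y] (4,5)
    t=0.9800 [x] (5,5)
    t=1.6512 [y] (5,6)
    t=2.8059 [y] (5,7)
    t=2.9800 [x] (6,7)
    t=3.9606 [y] (6,8) — stop
  → r_2 = 3.9606
beam 3: φ=45°, α=150°
  cosα=-0.8660 sinα=0.5000 | (4,4) | tMaxX 0.5889 tMaxY 0.8600 | tΔX 1.1547 tΔY 2.0000
    t=0.5889 [x] (3,4)
    t=0.8600 [y] (3,5)
    t=1.7436 [x] (2,5)
    t=2.8600 [y] (2,6)
    t=2.8983 [x] (1,6)
    t=4.0530 [x] (0,6) — stop
  → r_3 = 4.0530
beam 4: φ=90°, α=195°
  cosα=-0.9659 sinα=-0.2588 | (4,4) | tMaxX 0.5280 tMaxY 2.2023 | tΔX 1.0353 tΔY 3.8637
    t=0.5280 [x] (3,4)
    t=1.5633 [x] (2,4)
    t=2.2023 [y] (2,3)
    t=2.5985 [x] (1,3)
    t=3.6338 [x] (0,3) — stop
  → r_4 = 3.6338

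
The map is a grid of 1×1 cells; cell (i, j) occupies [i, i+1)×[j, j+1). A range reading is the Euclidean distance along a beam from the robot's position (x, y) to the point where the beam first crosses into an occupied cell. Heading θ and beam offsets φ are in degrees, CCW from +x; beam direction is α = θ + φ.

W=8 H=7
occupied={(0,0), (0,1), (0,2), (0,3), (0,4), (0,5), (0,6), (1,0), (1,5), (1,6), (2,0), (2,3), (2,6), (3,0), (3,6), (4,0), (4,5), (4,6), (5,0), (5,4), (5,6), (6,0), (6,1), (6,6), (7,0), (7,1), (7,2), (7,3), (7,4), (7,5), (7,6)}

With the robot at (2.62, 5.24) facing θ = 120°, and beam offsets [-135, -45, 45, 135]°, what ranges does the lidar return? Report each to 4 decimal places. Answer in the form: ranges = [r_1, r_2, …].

beam 1: φ=-135°, α=345°
  direction (0.9659, -0.2588); cell (2,5); t to first gridline: x 0.3934, y 0.9273 (then +1.0353 / +3.8637)
    (3,5) via x @ 0.3934
    (3,4) via y @ 0.9273
    (4,4) via x @ 1.4287
    (5,4) via x @ 2.4640  # hit
  → r_1 = 2.4640
beam 2: φ=-45°, α=75°
  direction (0.2588, 0.9659); cell (2,5); t to first gridline: x 1.4682, y 0.7868 (then +3.8637 / +1.0353)
    (2,6) via y @ 0.7868  # hit
  → r_2 = 0.7868
beam 3: φ=45°, α=165°
  direction (-0.9659, 0.2588); cell (2,5); t to first gridline: x 0.6419, y 2.9364 (then +1.0353 / +3.8637)
    (1,5) via x @ 0.6419  # hit
  → r_3 = 0.6419
beam 4: φ=135°, α=255°
  direction (-0.2588, -0.9659); cell (2,5); t to first gridline: x 2.3955, y 0.2485 (then +3.8637 / +1.0353)
    (2,4) via y @ 0.2485
    (2,3) via y @ 1.2837  # hit
  → r_4 = 1.2837

ranges = [2.4640, 0.7868, 0.6419, 1.2837]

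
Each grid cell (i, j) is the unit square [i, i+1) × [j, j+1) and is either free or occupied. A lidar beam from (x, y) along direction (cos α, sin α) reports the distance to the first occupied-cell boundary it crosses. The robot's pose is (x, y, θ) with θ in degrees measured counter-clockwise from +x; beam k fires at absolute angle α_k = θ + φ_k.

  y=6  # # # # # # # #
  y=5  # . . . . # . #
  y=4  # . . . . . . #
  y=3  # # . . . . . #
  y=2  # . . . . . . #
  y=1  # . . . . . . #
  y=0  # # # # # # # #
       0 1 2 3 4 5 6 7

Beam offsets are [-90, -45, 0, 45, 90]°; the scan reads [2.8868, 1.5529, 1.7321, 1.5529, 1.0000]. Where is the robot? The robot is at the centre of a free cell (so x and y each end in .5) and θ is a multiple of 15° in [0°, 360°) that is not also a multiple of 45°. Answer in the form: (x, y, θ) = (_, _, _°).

Candidates: 28 free-cell centres × 16 headings = 448 poses. Raycast each; keep the one whose scan matches to 4 dp.
  (5.5, 4.5, 120°): beam 1 = 1.7321 ≠ 2.8868 ✗
  (6.5, 3.5, 60°): beam 1 = 0.5774 ≠ 2.8868 ✗
  (2.5, 4.5, 75°): beam 1 = 4.6587 ≠ 2.8868 ✗
  (6.5, 1.5, 75°): beam 1 = 0.5176 ≠ 2.8868 ✗
  (2.5, 3.5, 210°): beam 2 = 0.5176 ≠ 1.5529 ✗
  …
  (2.5, 4.5, 120°): r_1=2.8868, r_2=1.5529, r_3=1.7321, r_4=1.5529, r_5=1.0000 — all match ✓
No second candidate reproduces the full scan.

(x, y, θ) = (2.5, 4.5, 120°)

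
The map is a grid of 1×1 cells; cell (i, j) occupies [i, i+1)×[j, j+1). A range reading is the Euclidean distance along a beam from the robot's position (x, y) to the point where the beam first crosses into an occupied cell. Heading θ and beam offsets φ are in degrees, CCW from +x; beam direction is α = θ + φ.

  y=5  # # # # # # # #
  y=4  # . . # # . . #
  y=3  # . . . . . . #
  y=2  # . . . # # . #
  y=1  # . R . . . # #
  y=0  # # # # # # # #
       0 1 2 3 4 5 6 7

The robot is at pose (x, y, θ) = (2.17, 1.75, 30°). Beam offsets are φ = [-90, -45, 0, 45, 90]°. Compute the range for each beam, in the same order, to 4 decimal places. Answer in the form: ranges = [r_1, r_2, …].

ranges = [0.8660, 2.8978, 2.1131, 3.2069, 2.3400]

beam 1: φ=-90°, α=300°
  cosα=0.5000 sinα=-0.8660 | (2,1) | tMaxX 1.6600 tMaxY 0.8660 | tΔX 2.0000 tΔY 1.1547
    t=0.8660 [y] (2,0) — stop
  → r_1 = 0.8660
beam 2: φ=-45°, α=345°
  cosα=0.9659 sinα=-0.2588 | (2,1) | tMaxX 0.8593 tMaxY 2.8978 | tΔX 1.0353 tΔY 3.8637
    t=0.8593 [x] (3,1)
    t=1.8946 [x] (4,1)
    t=2.8978 [y] (4,0) — stop
  → r_2 = 2.8978
beam 3: φ=0°, α=30°
  cosα=0.8660 sinα=0.5000 | (2,1) | tMaxX 0.9584 tMaxY 0.5000 | tΔX 1.1547 tΔY 2.0000
    t=0.5000 [y] (2,2)
    t=0.9584 [x] (3,2)
    t=2.1131 [x] (4,2) — stop
  → r_3 = 2.1131
beam 4: φ=45°, α=75°
  cosα=0.2588 sinα=0.9659 | (2,1) | tMaxX 3.2069 tMaxY 0.2588 | tΔX 3.8637 tΔY 1.0353
    t=0.2588 [y] (2,2)
    t=1.2941 [y] (2,3)
    t=2.3294 [y] (2,4)
    t=3.2069 [x] (3,4) — stop
  → r_4 = 3.2069
beam 5: φ=90°, α=120°
  cosα=-0.5000 sinα=0.8660 | (2,1) | tMaxX 0.3400 tMaxY 0.2887 | tΔX 2.0000 tΔY 1.1547
    t=0.2887 [y] (2,2)
    t=0.3400 [x] (1,2)
    t=1.4434 [y] (1,3)
    t=2.3400 [x] (0,3) — stop
  → r_5 = 2.3400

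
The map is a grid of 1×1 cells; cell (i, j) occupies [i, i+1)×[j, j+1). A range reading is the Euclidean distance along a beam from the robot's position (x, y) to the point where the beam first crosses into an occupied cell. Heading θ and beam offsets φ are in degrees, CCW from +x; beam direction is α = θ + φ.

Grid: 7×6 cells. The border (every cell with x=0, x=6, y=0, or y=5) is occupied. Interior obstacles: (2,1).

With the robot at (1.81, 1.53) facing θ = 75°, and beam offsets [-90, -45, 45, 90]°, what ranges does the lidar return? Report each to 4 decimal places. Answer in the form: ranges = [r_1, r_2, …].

beam 1: φ=-90°, α=345°
  cosα=0.9659 sinα=-0.2588 | (1,1) | tMaxX 0.1967 tMaxY 2.0478 | tΔX 1.0353 tΔY 3.8637
    t=0.1967 [x] (2,1) — stop
  → r_1 = 0.1967
beam 2: φ=-45°, α=30°
  cosα=0.8660 sinα=0.5000 | (1,1) | tMaxX 0.2194 tMaxY 0.9400 | tΔX 1.1547 tΔY 2.0000
    t=0.2194 [x] (2,1) — stop
  → r_2 = 0.2194
beam 3: φ=45°, α=120°
  cosα=-0.5000 sinα=0.8660 | (1,1) | tMaxX 1.6200 tMaxY 0.5427 | tΔX 2.0000 tΔY 1.1547
    t=0.5427 [y] (1,2)
    t=1.6200 [x] (0,2) — stop
  → r_3 = 1.6200
beam 4: φ=90°, α=165°
  cosα=-0.9659 sinα=0.2588 | (1,1) | tMaxX 0.8386 tMaxY 1.8159 | tΔX 1.0353 tΔY 3.8637
    t=0.8386 [x] (0,1) — stop
  → r_4 = 0.8386

ranges = [0.1967, 0.2194, 1.6200, 0.8386]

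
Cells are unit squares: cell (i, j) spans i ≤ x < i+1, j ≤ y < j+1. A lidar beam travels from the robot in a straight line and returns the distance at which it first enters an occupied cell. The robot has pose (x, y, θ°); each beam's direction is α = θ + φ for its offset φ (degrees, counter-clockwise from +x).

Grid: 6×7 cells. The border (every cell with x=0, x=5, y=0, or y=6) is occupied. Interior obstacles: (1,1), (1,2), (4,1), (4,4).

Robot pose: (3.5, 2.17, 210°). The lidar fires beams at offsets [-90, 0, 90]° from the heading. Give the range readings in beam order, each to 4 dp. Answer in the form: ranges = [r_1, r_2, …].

ranges = [4.4225, 1.7321, 1.0000]

beam 1: φ=-90°, α=120°
  direction (-0.5000, 0.8660); cell (3,2); t to first gridline: x 1.0000, y 0.9584 (then +2.0000 / +1.1547)
    (3,3) via y @ 0.9584
    (2,3) via x @ 1.0000
    (2,4) via y @ 2.1131
    (1,4) via x @ 3.0000
    (1,5) via y @ 3.2678
    (1,6) via y @ 4.4225  # hit
  → r_1 = 4.4225
beam 2: φ=0°, α=210°
  direction (-0.8660, -0.5000); cell (3,2); t to first gridline: x 0.5774, y 0.3400 (then +1.1547 / +2.0000)
    (3,1) via y @ 0.3400
    (2,1) via x @ 0.5774
    (1,1) via x @ 1.7321  # hit
  → r_2 = 1.7321
beam 3: φ=90°, α=300°
  direction (0.5000, -0.8660); cell (3,2); t to first gridline: x 1.0000, y 0.1963 (then +2.0000 / +1.1547)
    (3,1) via y @ 0.1963
    (4,1) via x @ 1.0000  # hit
  → r_3 = 1.0000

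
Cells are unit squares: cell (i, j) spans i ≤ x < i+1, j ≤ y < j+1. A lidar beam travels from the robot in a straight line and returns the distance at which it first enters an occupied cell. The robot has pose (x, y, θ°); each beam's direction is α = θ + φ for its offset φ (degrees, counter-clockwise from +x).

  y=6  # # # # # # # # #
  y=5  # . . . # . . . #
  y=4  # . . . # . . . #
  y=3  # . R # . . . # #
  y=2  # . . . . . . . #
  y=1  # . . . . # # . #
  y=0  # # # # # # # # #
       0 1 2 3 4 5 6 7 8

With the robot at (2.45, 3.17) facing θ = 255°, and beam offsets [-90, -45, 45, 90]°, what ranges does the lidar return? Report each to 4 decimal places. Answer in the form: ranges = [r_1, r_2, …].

ranges = [1.5012, 1.6743, 2.5057, 0.5694]

beam 1: φ=-90°, α=165°
  cosα=-0.9659 sinα=0.2588 | (2,3) | tMaxX 0.4659 tMaxY 3.2069 | tΔX 1.0353 tΔY 3.8637
    t=0.4659 [x] (1,3)
    t=1.5012 [x] (0,3) — stop
  → r_1 = 1.5012
beam 2: φ=-45°, α=210°
  cosα=-0.8660 sinα=-0.5000 | (2,3) | tMaxX 0.5196 tMaxY 0.3400 | tΔX 1.1547 tΔY 2.0000
    t=0.3400 [y] (2,2)
    t=0.5196 [x] (1,2)
    t=1.6743 [x] (0,2) — stop
  → r_2 = 1.6743
beam 3: φ=45°, α=300°
  cosα=0.5000 sinα=-0.8660 | (2,3) | tMaxX 1.1000 tMaxY 0.1963 | tΔX 2.0000 tΔY 1.1547
    t=0.1963 [y] (2,2)
    t=1.1000 [x] (3,2)
    t=1.3510 [y] (3,1)
    t=2.5057 [y] (3,0) — stop
  → r_3 = 2.5057
beam 4: φ=90°, α=345°
  cosα=0.9659 sinα=-0.2588 | (2,3) | tMaxX 0.5694 tMaxY 0.6568 | tΔX 1.0353 tΔY 3.8637
    t=0.5694 [x] (3,3) — stop
  → r_4 = 0.5694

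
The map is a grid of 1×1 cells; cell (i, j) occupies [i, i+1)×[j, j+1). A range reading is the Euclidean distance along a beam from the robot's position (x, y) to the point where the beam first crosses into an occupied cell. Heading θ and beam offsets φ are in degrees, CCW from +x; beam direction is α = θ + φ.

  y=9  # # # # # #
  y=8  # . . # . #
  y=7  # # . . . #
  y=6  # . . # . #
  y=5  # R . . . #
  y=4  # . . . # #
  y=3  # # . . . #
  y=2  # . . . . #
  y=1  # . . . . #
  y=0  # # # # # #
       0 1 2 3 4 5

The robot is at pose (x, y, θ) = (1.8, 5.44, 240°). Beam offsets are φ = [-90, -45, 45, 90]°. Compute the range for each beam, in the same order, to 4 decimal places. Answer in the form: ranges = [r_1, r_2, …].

ranges = [0.9238, 0.8282, 4.5966, 2.5403]

beam 1: φ=-90°, α=150°
  cosα=-0.8660 sinα=0.5000 | (1,5) | tMaxX 0.9238 tMaxY 1.1200 | tΔX 1.1547 tΔY 2.0000
    t=0.9238 [x] (0,5) — stop
  → r_1 = 0.9238
beam 2: φ=-45°, α=195°
  cosα=-0.9659 sinα=-0.2588 | (1,5) | tMaxX 0.8282 tMaxY 1.7000 | tΔX 1.0353 tΔY 3.8637
    t=0.8282 [x] (0,5) — stop
  → r_2 = 0.8282
beam 3: φ=45°, α=285°
  cosα=0.2588 sinα=-0.9659 | (1,5) | tMaxX 0.7727 tMaxY 0.4555 | tΔX 3.8637 tΔY 1.0353
    t=0.4555 [y] (1,4)
    t=0.7727 [x] (2,4)
    t=1.4908 [y] (2,3)
    t=2.5261 [y] (2,2)
    t=3.5614 [y] (2,1)
    t=4.5966 [y] (2,0) — stop
  → r_3 = 4.5966
beam 4: φ=90°, α=330°
  cosα=0.8660 sinα=-0.5000 | (1,5) | tMaxX 0.2309 tMaxY 0.8800 | tΔX 1.1547 tΔY 2.0000
    t=0.2309 [x] (2,5)
    t=0.8800 [y] (2,4)
    t=1.3856 [x] (3,4)
    t=2.5403 [x] (4,4) — stop
  → r_4 = 2.5403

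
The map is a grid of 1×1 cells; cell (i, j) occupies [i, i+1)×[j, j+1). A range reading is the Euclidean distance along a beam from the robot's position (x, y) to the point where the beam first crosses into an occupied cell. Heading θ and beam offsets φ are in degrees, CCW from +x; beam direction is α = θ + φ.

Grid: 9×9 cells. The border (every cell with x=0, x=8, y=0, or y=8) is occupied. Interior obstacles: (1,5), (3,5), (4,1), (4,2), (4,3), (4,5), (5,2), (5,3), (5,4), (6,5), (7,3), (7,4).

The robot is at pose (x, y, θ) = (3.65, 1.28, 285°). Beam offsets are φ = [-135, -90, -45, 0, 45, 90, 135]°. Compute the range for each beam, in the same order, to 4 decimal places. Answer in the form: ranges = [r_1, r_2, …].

ranges = [3.0600, 1.0818, 0.3233, 0.2899, 0.4041, 0.3623, 0.7000]

beam 1: φ=-135°, α=150°
  d=(-0.8660,0.5000)  start (3,1)  tX=0.7506 tY=1.4400  stride 1/|dx|=1.1547 1/|dy|=2.0000
    cross x-line → (2,1), t=0.7506
    cross y-line → (2,2), t=1.4400
    cross x-line → (1,2), t=1.9053
    cross x-line → (0,2), t=3.0600 (wall)
  → r_1 = 3.0600
beam 2: φ=-90°, α=195°
  d=(-0.9659,-0.2588)  start (3,1)  tX=0.6729 tY=1.0818  stride 1/|dx|=1.0353 1/|dy|=3.8637
    cross x-line → (2,1), t=0.6729
    cross y-line → (2,0), t=1.0818 (wall)
  → r_2 = 1.0818
beam 3: φ=-45°, α=240°
  d=(-0.5000,-0.8660)  start (3,1)  tX=1.3000 tY=0.3233  stride 1/|dx|=2.0000 1/|dy|=1.1547
    cross y-line → (3,0), t=0.3233 (wall)
  → r_3 = 0.3233
beam 4: φ=0°, α=285°
  d=(0.2588,-0.9659)  start (3,1)  tX=1.3523 tY=0.2899  stride 1/|dx|=3.8637 1/|dy|=1.0353
    cross y-line → (3,0), t=0.2899 (wall)
  → r_4 = 0.2899
beam 5: φ=45°, α=330°
  d=(0.8660,-0.5000)  start (3,1)  tX=0.4041 tY=0.5600  stride 1/|dx|=1.1547 1/|dy|=2.0000
    cross x-line → (4,1), t=0.4041 (wall)
  → r_5 = 0.4041
beam 6: φ=90°, α=15°
  d=(0.9659,0.2588)  start (3,1)  tX=0.3623 tY=2.7819  stride 1/|dx|=1.0353 1/|dy|=3.8637
    cross x-line → (4,1), t=0.3623 (wall)
  → r_6 = 0.3623
beam 7: φ=135°, α=60°
  d=(0.5000,0.8660)  start (3,1)  tX=0.7000 tY=0.8314  stride 1/|dx|=2.0000 1/|dy|=1.1547
    cross x-line → (4,1), t=0.7000 (wall)
  → r_7 = 0.7000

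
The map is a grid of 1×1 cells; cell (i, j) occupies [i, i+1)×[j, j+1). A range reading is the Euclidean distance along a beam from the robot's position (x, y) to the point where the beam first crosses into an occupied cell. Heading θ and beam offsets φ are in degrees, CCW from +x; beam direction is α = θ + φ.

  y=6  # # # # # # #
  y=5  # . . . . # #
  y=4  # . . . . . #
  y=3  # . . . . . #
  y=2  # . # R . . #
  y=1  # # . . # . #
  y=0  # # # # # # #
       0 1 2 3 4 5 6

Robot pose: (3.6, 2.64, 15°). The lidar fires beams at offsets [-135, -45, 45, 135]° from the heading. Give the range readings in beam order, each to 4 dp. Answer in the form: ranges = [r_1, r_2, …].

ranges = [1.8937, 1.2800, 2.8000, 0.6928]

beam 1: φ=-135°, α=240°
  dir = (cos 240°, sin 240°) = (-0.5000, -0.8660); from cell (3,2)
  next x-line at t=1.2000, next y-line at t=0.7390; Δt_x=2.0000, Δt_y=1.1547
    y: enter (3,1) at t=0.7390
    x: enter (2,1) at t=1.2000
    y: enter (2,0) at t=1.8937 ← occupied
  → r_1 = 1.8937
beam 2: φ=-45°, α=330°
  dir = (cos 330°, sin 330°) = (0.8660, -0.5000); from cell (3,2)
  next x-line at t=0.4619, next y-line at t=1.2800; Δt_x=1.1547, Δt_y=2.0000
    x: enter (4,2) at t=0.4619
    y: enter (4,1) at t=1.2800 ← occupied
  → r_2 = 1.2800
beam 3: φ=45°, α=60°
  dir = (cos 60°, sin 60°) = (0.5000, 0.8660); from cell (3,2)
  next x-line at t=0.8000, next y-line at t=0.4157; Δt_x=2.0000, Δt_y=1.1547
    y: enter (3,3) at t=0.4157
    x: enter (4,3) at t=0.8000
    y: enter (4,4) at t=1.5704
    y: enter (4,5) at t=2.7251
    x: enter (5,5) at t=2.8000 ← occupied
  → r_3 = 2.8000
beam 4: φ=135°, α=150°
  dir = (cos 150°, sin 150°) = (-0.8660, 0.5000); from cell (3,2)
  next x-line at t=0.6928, next y-line at t=0.7200; Δt_x=1.1547, Δt_y=2.0000
    x: enter (2,2) at t=0.6928 ← occupied
  → r_4 = 0.6928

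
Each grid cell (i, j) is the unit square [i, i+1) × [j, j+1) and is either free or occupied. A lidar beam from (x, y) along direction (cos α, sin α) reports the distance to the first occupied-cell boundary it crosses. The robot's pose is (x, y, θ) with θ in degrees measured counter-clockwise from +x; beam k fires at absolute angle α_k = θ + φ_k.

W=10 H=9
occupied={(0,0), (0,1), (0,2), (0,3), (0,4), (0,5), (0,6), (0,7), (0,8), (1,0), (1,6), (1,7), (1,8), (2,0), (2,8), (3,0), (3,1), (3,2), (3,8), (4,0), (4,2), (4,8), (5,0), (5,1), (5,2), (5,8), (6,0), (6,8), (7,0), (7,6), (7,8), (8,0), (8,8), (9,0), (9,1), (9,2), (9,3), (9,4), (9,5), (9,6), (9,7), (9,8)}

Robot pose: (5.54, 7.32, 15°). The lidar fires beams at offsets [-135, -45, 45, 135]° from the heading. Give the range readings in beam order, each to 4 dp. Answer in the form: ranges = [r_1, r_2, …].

beam 1: φ=-135°, α=240°
  direction (-0.5000, -0.8660); cell (5,7); t to first gridline: x 1.0800, y 0.3695 (then +2.0000 / +1.1547)
    (5,6) via y @ 0.3695
    (4,6) via x @ 1.0800
    (4,5) via y @ 1.5242
    (4,4) via y @ 2.6789
    (3,4) via x @ 3.0800
    (3,3) via y @ 3.8336
    (3,2) via y @ 4.9883  # hit
  → r_1 = 4.9883
beam 2: φ=-45°, α=330°
  direction (0.8660, -0.5000); cell (5,7); t to first gridline: x 0.5312, y 0.6400 (then +1.1547 / +2.0000)
    (6,7) via x @ 0.5312
    (6,6) via y @ 0.6400
    (7,6) via x @ 1.6859  # hit
  → r_2 = 1.6859
beam 3: φ=45°, α=60°
  direction (0.5000, 0.8660); cell (5,7); t to first gridline: x 0.9200, y 0.7852 (then +2.0000 / +1.1547)
    (5,8) via y @ 0.7852  # hit
  → r_3 = 0.7852
beam 4: φ=135°, α=150°
  direction (-0.8660, 0.5000); cell (5,7); t to first gridline: x 0.6235, y 1.3600 (then +1.1547 / +2.0000)
    (4,7) via x @ 0.6235
    (4,8) via y @ 1.3600  # hit
  → r_4 = 1.3600

ranges = [4.9883, 1.6859, 0.7852, 1.3600]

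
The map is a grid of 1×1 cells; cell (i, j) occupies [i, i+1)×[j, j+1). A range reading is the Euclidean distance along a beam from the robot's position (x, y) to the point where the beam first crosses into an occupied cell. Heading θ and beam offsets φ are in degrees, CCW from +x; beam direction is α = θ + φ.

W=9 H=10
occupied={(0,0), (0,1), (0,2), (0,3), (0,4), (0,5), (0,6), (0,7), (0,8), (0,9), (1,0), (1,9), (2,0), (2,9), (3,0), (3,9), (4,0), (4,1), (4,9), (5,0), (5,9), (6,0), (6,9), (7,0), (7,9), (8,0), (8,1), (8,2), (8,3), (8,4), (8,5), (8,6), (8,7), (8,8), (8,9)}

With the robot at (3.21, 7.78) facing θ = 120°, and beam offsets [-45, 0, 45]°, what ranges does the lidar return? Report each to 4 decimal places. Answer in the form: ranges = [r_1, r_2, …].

ranges = [1.2630, 1.4087, 2.2880]

beam 1: φ=-45°, α=75°
  cosα=0.2588 sinα=0.9659 | (3,7) | tMaxX 3.0523 tMaxY 0.2278 | tΔX 3.8637 tΔY 1.0353
    t=0.2278 [y] (3,8)
    t=1.2630 [y] (3,9) — stop
  → r_1 = 1.2630
beam 2: φ=0°, α=120°
  cosα=-0.5000 sinα=0.8660 | (3,7) | tMaxX 0.4200 tMaxY 0.2540 | tΔX 2.0000 tΔY 1.1547
    t=0.2540 [y] (3,8)
    t=0.4200 [x] (2,8)
    t=1.4087 [y] (2,9) — stop
  → r_2 = 1.4087
beam 3: φ=45°, α=165°
  cosα=-0.9659 sinα=0.2588 | (3,7) | tMaxX 0.2174 tMaxY 0.8500 | tΔX 1.0353 tΔY 3.8637
    t=0.2174 [x] (2,7)
    t=0.8500 [y] (2,8)
    t=1.2527 [x] (1,8)
    t=2.2880 [x] (0,8) — stop
  → r_3 = 2.2880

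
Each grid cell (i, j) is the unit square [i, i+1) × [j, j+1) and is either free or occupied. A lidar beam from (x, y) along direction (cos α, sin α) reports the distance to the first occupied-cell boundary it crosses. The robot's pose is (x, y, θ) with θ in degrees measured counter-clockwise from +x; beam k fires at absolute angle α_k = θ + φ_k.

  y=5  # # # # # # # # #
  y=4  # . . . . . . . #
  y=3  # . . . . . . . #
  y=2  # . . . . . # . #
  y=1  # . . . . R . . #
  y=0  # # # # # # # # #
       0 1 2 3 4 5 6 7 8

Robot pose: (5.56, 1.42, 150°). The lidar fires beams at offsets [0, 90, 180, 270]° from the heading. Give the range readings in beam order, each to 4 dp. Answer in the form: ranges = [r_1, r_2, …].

beam 1: φ=0°, α=150°
  direction (-0.8660, 0.5000); cell (5,1); t to first gridline: x 0.6466, y 1.1600 (then +1.1547 / +2.0000)
    (4,1) via x @ 0.6466
    (4,2) via y @ 1.1600
    (3,2) via x @ 1.8013
    (2,2) via x @ 2.9560
    (2,3) via y @ 3.1600
    (1,3) via x @ 4.1107
    (1,4) via y @ 5.1600
    (0,4) via x @ 5.2654  # hit
  → r_1 = 5.2654
beam 2: φ=90°, α=240°
  direction (-0.5000, -0.8660); cell (5,1); t to first gridline: x 1.1200, y 0.4850 (then +2.0000 / +1.1547)
    (5,0) via y @ 0.4850  # hit
  → r_2 = 0.4850
beam 3: φ=180°, α=330°
  direction (0.8660, -0.5000); cell (5,1); t to first gridline: x 0.5081, y 0.8400 (then +1.1547 / +2.0000)
    (6,1) via x @ 0.5081
    (6,0) via y @ 0.8400  # hit
  → r_3 = 0.8400
beam 4: φ=270°, α=60°
  direction (0.5000, 0.8660); cell (5,1); t to first gridline: x 0.8800, y 0.6697 (then +2.0000 / +1.1547)
    (5,2) via y @ 0.6697
    (6,2) via x @ 0.8800  # hit
  → r_4 = 0.8800

ranges = [5.2654, 0.4850, 0.8400, 0.8800]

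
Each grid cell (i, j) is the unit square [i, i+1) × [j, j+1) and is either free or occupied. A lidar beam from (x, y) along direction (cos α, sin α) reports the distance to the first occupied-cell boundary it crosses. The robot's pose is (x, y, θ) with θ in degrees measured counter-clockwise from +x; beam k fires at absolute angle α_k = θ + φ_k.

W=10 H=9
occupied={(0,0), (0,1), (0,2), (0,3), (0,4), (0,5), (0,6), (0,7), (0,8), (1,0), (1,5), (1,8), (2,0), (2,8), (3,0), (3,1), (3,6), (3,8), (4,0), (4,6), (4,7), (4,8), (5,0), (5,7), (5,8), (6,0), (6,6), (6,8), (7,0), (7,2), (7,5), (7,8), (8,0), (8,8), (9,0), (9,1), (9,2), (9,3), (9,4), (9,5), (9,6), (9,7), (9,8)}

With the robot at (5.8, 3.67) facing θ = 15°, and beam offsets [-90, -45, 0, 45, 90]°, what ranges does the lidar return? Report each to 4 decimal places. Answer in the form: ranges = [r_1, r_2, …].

ranges = [2.7642, 1.3856, 3.3129, 2.4000, 3.0910]

beam 1: φ=-90°, α=285°
  d=(0.2588,-0.9659)  start (5,3)  tX=0.7727 tY=0.6936  stride 1/|dx|=3.8637 1/|dy|=1.0353
    cross y-line → (5,2), t=0.6936
    cross x-line → (6,2), t=0.7727
    cross y-line → (6,1), t=1.7289
    cross y-line → (6,0), t=2.7642 (wall)
  → r_1 = 2.7642
beam 2: φ=-45°, α=330°
  d=(0.8660,-0.5000)  start (5,3)  tX=0.2309 tY=1.3400  stride 1/|dx|=1.1547 1/|dy|=2.0000
    cross x-line → (6,3), t=0.2309
    cross y-line → (6,2), t=1.3400
    cross x-line → (7,2), t=1.3856 (wall)
  → r_2 = 1.3856
beam 3: φ=0°, α=15°
  d=(0.9659,0.2588)  start (5,3)  tX=0.2071 tY=1.2750  stride 1/|dx|=1.0353 1/|dy|=3.8637
    cross x-line → (6,3), t=0.2071
    cross x-line → (7,3), t=1.2423
    cross y-line → (7,4), t=1.2750
    cross x-line → (8,4), t=2.2776
    cross x-line → (9,4), t=3.3129 (wall)
  → r_3 = 3.3129
beam 4: φ=45°, α=60°
  d=(0.5000,0.8660)  start (5,3)  tX=0.4000 tY=0.3811  stride 1/|dx|=2.0000 1/|dy|=1.1547
    cross y-line → (5,4), t=0.3811
    cross x-line → (6,4), t=0.4000
    cross y-line → (6,5), t=1.5358
    cross x-line → (7,5), t=2.4000 (wall)
  → r_4 = 2.4000
beam 5: φ=90°, α=105°
  d=(-0.2588,0.9659)  start (5,3)  tX=3.0910 tY=0.3416  stride 1/|dx|=3.8637 1/|dy|=1.0353
    cross y-line → (5,4), t=0.3416
    cross y-line → (5,5), t=1.3769
    cross y-line → (5,6), t=2.4122
    cross x-line → (4,6), t=3.0910 (wall)
  → r_5 = 3.0910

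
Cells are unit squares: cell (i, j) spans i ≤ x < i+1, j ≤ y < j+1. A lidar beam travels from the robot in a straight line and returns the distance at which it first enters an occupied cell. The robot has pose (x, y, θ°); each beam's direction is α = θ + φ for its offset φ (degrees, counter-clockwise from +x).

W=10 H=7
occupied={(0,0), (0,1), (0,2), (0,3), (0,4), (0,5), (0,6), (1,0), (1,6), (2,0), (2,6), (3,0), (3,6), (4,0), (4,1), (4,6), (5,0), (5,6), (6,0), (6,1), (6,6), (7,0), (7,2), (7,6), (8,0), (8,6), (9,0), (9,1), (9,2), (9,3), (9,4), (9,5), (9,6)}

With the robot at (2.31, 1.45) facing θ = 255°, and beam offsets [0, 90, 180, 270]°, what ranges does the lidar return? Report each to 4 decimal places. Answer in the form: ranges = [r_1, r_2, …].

beam 1: φ=0°, α=255°
  d=(-0.2588,-0.9659)  start (2,1)  tX=1.1977 tY=0.4659  stride 1/|dx|=3.8637 1/|dy|=1.0353
    cross y-line → (2,0), t=0.4659 (wall)
  → r_1 = 0.4659
beam 2: φ=90°, α=345°
  d=(0.9659,-0.2588)  start (2,1)  tX=0.7143 tY=1.7387  stride 1/|dx|=1.0353 1/|dy|=3.8637
    cross x-line → (3,1), t=0.7143
    cross y-line → (3,0), t=1.7387 (wall)
  → r_2 = 1.7387
beam 3: φ=180°, α=75°
  d=(0.2588,0.9659)  start (2,1)  tX=2.6660 tY=0.5694  stride 1/|dx|=3.8637 1/|dy|=1.0353
    cross y-line → (2,2), t=0.5694
    cross y-line → (2,3), t=1.6047
    cross y-line → (2,4), t=2.6400
    cross x-line → (3,4), t=2.6660
    cross y-line → (3,5), t=3.6752
    cross y-line → (3,6), t=4.7105 (wall)
  → r_3 = 4.7105
beam 4: φ=270°, α=165°
  d=(-0.9659,0.2588)  start (2,1)  tX=0.3209 tY=2.1250  stride 1/|dx|=1.0353 1/|dy|=3.8637
    cross x-line → (1,1), t=0.3209
    cross x-line → (0,1), t=1.3562 (wall)
  → r_4 = 1.3562

ranges = [0.4659, 1.7387, 4.7105, 1.3562]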